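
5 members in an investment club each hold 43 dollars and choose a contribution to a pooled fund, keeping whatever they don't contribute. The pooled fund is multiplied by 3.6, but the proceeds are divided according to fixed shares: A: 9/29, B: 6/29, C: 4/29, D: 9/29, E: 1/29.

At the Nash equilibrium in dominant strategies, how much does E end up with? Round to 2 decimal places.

53.68 dollars

For player j, contributing a unit is worthwhile iff 3.6 × (j's share) ≥ 1, i.e. iff j's share is at least 0.2778.
The shares above 0.2778 belong to A and D, contributing 43 each; the remaining 3 contribute 0. Total contributed: 86.
E keeps 43 and receives 3.6 × 86 × 1/29 = 10.68 from the pooled fund, for a payoff of 53.68.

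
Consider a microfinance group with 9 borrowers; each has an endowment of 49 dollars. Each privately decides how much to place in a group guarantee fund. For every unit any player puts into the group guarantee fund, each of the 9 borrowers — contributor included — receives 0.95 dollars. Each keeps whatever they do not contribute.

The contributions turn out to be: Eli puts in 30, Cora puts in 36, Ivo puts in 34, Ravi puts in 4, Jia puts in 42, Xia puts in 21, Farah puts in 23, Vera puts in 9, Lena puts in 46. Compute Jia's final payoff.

239.75 dollars

Total contributed: 30 + 36 + 34 + 4 + 42 + 21 + 23 + 9 + 46 = 245.
Each receives 0.95 × 245 = 232.75 from the group guarantee fund.
Jia keeps 49 − 42 = 7, so Jia's payoff is 7 + 232.75 = 239.75.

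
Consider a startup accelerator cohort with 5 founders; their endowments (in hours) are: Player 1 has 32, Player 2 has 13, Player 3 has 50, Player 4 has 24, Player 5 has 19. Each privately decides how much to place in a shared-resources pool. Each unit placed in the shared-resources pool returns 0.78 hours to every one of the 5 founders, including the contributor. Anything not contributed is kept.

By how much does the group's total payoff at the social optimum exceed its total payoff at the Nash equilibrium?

The private return per contributed unit is 0.78 < 1 for everyone, so the Nash equilibrium is zero contribution and the group total is Σ E_j = 32 + 13 + 50 + 24 + 19 = 138.
Each contributed unit returns 3.900 to the group, so the social optimum is full contribution by everyone: group total = 3.900 × 138 = 538.20.
Efficiency loss = (3.900 − 1) × 138 = 400.20.

400.20 hours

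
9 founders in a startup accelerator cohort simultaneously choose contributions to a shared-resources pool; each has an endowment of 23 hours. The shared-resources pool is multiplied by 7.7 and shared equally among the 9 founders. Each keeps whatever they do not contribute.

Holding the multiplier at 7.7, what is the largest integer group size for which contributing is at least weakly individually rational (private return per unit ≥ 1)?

Private return per unit is 7.7/(group size), which is ≥ 1 whenever the group size is ≤ 7.7.
The largest such integer is 7.

7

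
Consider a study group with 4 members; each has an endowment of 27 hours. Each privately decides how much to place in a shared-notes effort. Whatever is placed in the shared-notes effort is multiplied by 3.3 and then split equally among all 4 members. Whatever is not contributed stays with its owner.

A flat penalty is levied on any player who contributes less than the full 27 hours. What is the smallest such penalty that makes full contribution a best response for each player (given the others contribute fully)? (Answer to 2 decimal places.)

Given the others contribute fully, the best deviation is to contribute 0 (any partial contribution still incurs the fine and gives up units whose private return 0.8250 is below 1).
Deviating from 27 to 0 saves 27 hours but forfeits the deviator's share of the drop in the shared-notes effort: 3.3/4 × 27 = 22.27.
So the deviation gain is 27 − 22.27 = 4.73, and the fine must be at least 4.73 hours to wipe it out.

4.73 hours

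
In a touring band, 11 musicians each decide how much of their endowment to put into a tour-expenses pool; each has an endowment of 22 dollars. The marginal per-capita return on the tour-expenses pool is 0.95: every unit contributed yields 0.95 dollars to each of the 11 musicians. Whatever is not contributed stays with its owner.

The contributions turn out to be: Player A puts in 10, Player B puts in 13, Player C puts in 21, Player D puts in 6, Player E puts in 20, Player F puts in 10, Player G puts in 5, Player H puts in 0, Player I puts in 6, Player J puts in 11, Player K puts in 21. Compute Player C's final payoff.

Total contributed: 10 + 13 + 21 + 6 + 20 + 10 + 5 + 0 + 6 + 11 + 21 = 123.
Each receives 0.95 × 123 = 116.85 from the tour-expenses pool.
Player C keeps 22 − 21 = 1, so Player C's payoff is 1 + 116.85 = 117.85.

117.85 dollars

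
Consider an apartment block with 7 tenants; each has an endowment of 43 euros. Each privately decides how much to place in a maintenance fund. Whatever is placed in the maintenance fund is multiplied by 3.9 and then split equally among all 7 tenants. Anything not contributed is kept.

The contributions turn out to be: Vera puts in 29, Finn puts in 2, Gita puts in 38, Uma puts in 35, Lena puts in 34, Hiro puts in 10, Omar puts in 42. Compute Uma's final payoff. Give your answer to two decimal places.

Total contributed: 29 + 2 + 38 + 35 + 34 + 10 + 42 = 190.
Each receives 3.9 × 190 / 7 = 105.86 from the maintenance fund.
Uma keeps 43 − 35 = 8, so Uma's payoff is 8 + 105.86 = 113.86.

113.86 euros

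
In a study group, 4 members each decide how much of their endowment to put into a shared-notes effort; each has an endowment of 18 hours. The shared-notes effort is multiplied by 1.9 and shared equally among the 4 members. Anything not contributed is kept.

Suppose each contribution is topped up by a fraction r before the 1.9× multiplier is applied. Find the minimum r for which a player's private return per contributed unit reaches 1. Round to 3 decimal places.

1.105

With matching at rate r, one contributed unit becomes (1 + r) in the shared-notes effort and returns 1.9 × (1 + r) / 4 to the contributor.
Setting this equal to 1: 1 + r = 4/1.9 = 2.1053.
So the minimum matching rate is r = 2.1053 − 1 = 1.105.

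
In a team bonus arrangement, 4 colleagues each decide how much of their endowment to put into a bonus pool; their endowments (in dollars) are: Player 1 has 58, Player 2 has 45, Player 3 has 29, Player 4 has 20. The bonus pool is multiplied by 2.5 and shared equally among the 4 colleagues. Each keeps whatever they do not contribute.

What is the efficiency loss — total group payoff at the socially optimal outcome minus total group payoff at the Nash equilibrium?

228.00 dollars

The private return per contributed unit is 2.5/4 = 0.6250 < 1 for every player regardless of endowment, so the Nash equilibrium is zero contribution and the group total is Σ E_j = 58 + 45 + 29 + 20 = 152.
Each contributed unit returns 2.500 to the group, so the social optimum is full contribution by everyone: group total = 2.500 × 152 = 380.00.
Efficiency loss = (2.500 − 1) × 152 = 228.00.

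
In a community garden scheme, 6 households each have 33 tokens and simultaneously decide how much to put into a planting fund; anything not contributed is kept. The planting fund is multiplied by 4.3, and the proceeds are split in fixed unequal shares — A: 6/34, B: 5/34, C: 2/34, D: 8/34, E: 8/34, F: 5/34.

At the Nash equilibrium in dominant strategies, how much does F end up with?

Each unit j contributes comes back to j as 4.3 × (j's share), so j prefers to contribute only if that share exceeds 1/4.3 = 0.2326; otherwise keeping the unit dominates.
The shares above 0.2326 belong to D and E, contributing 33 each; the remaining 4 contribute 0. Total contributed: 66.
F keeps 33 and receives 4.3 × 66 × 5/34 = 41.74 from the planting fund, for a payoff of 74.74.

74.74 tokens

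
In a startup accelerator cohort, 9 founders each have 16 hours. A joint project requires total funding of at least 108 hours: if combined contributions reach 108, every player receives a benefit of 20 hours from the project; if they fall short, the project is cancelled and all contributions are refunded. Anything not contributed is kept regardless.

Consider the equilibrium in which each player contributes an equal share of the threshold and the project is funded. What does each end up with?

Equal share of the threshold: 108/9 = 12.
At this profile no one gains by cutting their contribution: any cut drops the total below 108, the project is cancelled, contributions are refunded, and the deviator ends with 16, which is less than 16 − 12 + 20 = 24. Contributing more than 12 just wastes the excess. So contributing exactly 12 is a best response.
Each player's payoff: 16 − 12 + 20 = 24.

24 hours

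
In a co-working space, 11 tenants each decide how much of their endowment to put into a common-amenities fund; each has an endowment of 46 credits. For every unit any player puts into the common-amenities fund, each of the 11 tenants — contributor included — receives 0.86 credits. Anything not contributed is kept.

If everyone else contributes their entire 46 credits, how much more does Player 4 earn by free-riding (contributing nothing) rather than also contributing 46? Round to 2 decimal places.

Switching from a contribution of 46 to 0 lets Player 4 keep an extra 46 credits, but lowers the common-amenities fund by 46, which costs Player 4 their own share of that drop: 0.86 × 46 = 39.56.
Net gain = 46 − 39.56 = 6.44. The private return per contributed unit (0.86) is below 1, so free-riding is indeed the best response regardless of what the others do.

6.44 credits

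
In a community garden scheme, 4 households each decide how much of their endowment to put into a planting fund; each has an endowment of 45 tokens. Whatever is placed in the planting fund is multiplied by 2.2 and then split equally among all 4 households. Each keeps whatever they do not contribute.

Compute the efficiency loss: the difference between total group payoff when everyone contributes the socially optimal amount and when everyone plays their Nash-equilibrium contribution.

Each contributed unit returns 2.2/4 = 0.5500 to its contributor — below 1 — so contributing 0 is dominant for every player. At the Nash equilibrium everyone keeps their 45, and the group total is 4 × 45 = 180.
Each contributed unit returns 2.200 to the group as a whole (0.5500 to each of 4 players), which exceeds 1, so the social optimum is full contribution: group total = 2.200 × 180 = 396.00.
Efficiency loss = 396.00 − 180 = 216.00.

216.00 tokens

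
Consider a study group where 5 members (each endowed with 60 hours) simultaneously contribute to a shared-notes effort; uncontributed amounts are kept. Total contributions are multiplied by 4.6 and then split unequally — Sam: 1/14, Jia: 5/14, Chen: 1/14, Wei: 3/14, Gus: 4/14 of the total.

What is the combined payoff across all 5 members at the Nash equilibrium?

Each unit j contributes comes back to j as 4.6 × (j's share), so j prefers to contribute only if that share exceeds 1/4.6 = 0.2174; otherwise keeping the unit dominates.
Jia and Gus are above the threshold, contributing 60 each; the remaining 3 contribute 0. Total contributed: 120.
The shared-notes effort pays out 4.6 × 120 = 552.00 in total (split across the unequal shares, but the aggregate is all that matters for the group sum).
The 3 free-riders keep 60 each, adding 180. Group total = 180 + 552.00 = 732.00.

732.00 hours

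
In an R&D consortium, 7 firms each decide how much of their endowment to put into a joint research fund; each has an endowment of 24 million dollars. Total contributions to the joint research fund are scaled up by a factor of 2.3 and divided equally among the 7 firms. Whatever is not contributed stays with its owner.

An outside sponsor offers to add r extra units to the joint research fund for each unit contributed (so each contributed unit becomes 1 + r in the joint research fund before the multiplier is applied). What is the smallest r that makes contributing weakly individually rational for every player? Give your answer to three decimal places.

With matching at rate r, one contributed unit becomes (1 + r) in the joint research fund and returns 2.3 × (1 + r) / 7 to the contributor.
Setting this equal to 1: 1 + r = 7/2.3 = 3.0435.
So the minimum matching rate is r = 3.0435 − 1 = 2.043.

2.043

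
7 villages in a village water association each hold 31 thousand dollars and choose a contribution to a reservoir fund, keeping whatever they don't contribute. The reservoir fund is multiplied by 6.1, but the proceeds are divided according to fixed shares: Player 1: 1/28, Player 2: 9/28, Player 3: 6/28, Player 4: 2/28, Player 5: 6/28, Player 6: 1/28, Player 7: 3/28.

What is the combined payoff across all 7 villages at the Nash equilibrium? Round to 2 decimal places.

For player j, contributing a unit is worthwhile iff 6.1 × (j's share) ≥ 1, i.e. iff j's share is at least 0.1639.
The shares above 0.1639 belong to Player 2, Player 3 and Player 5, contributing 31 each; the remaining 4 contribute 0. Total contributed: 93.
The reservoir fund pays out 6.1 × 93 = 567.30 in total (split across the unequal shares, but the aggregate is all that matters for the group sum).
The 4 free-riders keep 31 each, adding 124. Group total = 124 + 567.30 = 691.30.

691.30 thousand dollars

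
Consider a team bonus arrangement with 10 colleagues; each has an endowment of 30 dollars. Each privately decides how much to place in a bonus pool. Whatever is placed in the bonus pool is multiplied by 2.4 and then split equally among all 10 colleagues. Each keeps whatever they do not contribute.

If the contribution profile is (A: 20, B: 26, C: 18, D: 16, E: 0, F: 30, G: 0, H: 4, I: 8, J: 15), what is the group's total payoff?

491.80 dollars

Total contributed: 20 + 26 + 18 + 16 + 0 + 30 + 0 + 4 + 8 + 15 = 137; total kept: 10 × 30 − 137 = 163.
The bonus pool pays out 2.4 × 137 = 328.80 in aggregate.
Group total = 163 + 328.80 = 491.80.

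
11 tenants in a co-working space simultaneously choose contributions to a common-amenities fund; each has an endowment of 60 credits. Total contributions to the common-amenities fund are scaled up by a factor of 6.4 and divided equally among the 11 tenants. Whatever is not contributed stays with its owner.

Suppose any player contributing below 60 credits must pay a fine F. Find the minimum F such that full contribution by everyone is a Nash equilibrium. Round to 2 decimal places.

Given the others contribute fully, the best deviation is to contribute 0 (any partial contribution still incurs the fine and gives up units whose private return 0.5818 is below 1).
Deviating from 60 to 0 saves 60 credits but forfeits the deviator's share of the drop in the common-amenities fund: 6.4/11 × 60 = 34.91.
So the deviation gain is 60 − 34.91 = 25.09, and the fine must be at least 25.09 credits to wipe it out.

25.09 credits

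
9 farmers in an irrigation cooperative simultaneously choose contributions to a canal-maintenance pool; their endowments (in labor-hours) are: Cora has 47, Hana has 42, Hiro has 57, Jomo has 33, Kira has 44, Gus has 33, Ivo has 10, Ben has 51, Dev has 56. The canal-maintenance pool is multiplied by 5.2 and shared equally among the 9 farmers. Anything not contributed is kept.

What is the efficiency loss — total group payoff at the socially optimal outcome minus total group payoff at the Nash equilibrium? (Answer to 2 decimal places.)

The private return per contributed unit is 5.2/9 = 0.5778 < 1 for every player regardless of endowment, so the Nash equilibrium is zero contribution and the group total is Σ E_j = 47 + 42 + 57 + 33 + 44 + 33 + 10 + 51 + 56 = 373.
Each contributed unit returns 5.200 to the group, so the social optimum is full contribution by everyone: group total = 5.200 × 373 = 1939.60.
Efficiency loss = (5.200 − 1) × 373 = 1566.60.

1566.60 labor-hours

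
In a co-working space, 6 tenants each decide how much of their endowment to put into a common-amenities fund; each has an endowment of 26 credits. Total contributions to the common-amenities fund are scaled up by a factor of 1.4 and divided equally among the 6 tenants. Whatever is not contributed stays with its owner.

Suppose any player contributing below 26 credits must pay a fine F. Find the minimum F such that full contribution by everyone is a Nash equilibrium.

Given the others contribute fully, the best deviation is to contribute 0 (any partial contribution still incurs the fine and gives up units whose private return 0.2333 is below 1).
Deviating from 26 to 0 saves 26 credits but forfeits the deviator's share of the drop in the common-amenities fund: 1.4/6 × 26 = 6.07.
So the deviation gain is 26 − 6.07 = 19.93, and the fine must be at least 19.93 credits to wipe it out.

19.93 credits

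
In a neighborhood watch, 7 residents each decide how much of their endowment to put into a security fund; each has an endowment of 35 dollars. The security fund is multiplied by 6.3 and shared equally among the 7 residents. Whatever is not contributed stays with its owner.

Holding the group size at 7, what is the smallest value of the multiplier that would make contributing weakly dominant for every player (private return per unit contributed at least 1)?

7

A contributed unit returns (multiplier)/7 to its contributor.
This reaches 1 exactly when the multiplier is 7.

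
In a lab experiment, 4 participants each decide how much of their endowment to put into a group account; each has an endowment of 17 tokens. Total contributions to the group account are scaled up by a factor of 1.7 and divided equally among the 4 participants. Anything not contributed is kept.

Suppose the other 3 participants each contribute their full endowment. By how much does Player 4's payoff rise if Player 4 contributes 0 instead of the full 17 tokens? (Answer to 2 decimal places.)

Switching from a contribution of 17 to 0 lets Player 4 keep an extra 17 tokens, but lowers the group account by 17, which costs Player 4 their own share of that drop: 1.7/4 × 17 = 7.22.
Net gain = 17 − 7.22 = 9.78. The private return per contributed unit (0.4250) is below 1, so free-riding is indeed the best response regardless of what the others do.

9.78 tokens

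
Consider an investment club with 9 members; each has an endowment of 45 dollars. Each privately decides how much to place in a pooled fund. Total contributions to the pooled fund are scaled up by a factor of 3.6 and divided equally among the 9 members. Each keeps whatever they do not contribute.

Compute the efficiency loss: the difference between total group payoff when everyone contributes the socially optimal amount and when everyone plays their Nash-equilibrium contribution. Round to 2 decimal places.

Each contributed unit returns 3.6/9 = 0.4000 to its contributor — below 1 — so contributing 0 is dominant for every player. At the Nash equilibrium everyone keeps their 45, and the group total is 9 × 45 = 405.
Each contributed unit returns 3.600 to the group as a whole (0.4000 to each of 9 players), which exceeds 1, so the social optimum is full contribution: group total = 3.600 × 405 = 1458.00.
Efficiency loss = 1458.00 − 405 = 1053.00.

1053.00 dollars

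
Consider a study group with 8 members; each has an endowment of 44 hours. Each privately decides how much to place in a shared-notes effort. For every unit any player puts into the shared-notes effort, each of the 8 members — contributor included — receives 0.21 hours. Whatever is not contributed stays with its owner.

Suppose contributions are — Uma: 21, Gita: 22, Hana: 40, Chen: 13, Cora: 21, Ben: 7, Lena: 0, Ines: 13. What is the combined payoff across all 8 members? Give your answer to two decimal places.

445.16 hours

Total contributed: 21 + 22 + 40 + 13 + 21 + 7 + 0 + 13 = 137; total kept: 8 × 44 − 137 = 215.
The shared-notes effort pays out 0.21 × 8 × 137 = 230.16 in aggregate.
Group total = 215 + 230.16 = 445.16.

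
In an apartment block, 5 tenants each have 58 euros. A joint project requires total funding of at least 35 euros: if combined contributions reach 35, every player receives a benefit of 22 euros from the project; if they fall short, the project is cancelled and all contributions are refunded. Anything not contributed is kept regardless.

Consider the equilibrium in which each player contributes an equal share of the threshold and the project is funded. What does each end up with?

73 euros

Equal share of the threshold: 35/5 = 7.
At this profile no one gains by cutting their contribution: any cut drops the total below 35, the project is cancelled, contributions are refunded, and the deviator ends with 58, which is less than 58 − 7 + 22 = 73. Contributing more than 7 just wastes the excess. So contributing exactly 7 is a best response.
Each player's payoff: 58 − 7 + 22 = 73.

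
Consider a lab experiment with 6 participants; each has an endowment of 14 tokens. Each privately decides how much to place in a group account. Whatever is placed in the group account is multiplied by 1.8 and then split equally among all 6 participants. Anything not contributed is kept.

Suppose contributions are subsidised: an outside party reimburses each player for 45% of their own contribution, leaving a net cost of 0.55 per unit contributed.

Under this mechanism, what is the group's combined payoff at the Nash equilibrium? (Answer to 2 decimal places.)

84.00 tokens

With the mechanism, a contributed unit returns (1.8/6) / 0.55 = 0.5455 per unit of net cost — still below 1 — so contributing 0 remains dominant for every player.
Everyone keeps their endowment and the group total is 6 × 14 = 84.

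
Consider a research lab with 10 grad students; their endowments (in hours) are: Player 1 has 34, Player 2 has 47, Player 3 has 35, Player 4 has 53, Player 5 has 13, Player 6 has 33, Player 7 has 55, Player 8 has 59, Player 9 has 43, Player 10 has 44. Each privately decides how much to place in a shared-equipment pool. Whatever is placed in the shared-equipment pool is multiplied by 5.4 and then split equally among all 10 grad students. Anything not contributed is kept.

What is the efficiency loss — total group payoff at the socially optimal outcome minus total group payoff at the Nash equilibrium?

1830.40 hours

The private return per contributed unit is 5.4/10 = 0.5400 < 1 for every player regardless of endowment, so the Nash equilibrium is zero contribution and the group total is Σ E_j = 34 + 47 + 35 + 53 + 13 + 33 + 55 + 59 + 43 + 44 = 416.
Each contributed unit returns 5.400 to the group, so the social optimum is full contribution by everyone: group total = 5.400 × 416 = 2246.40.
Efficiency loss = (5.400 − 1) × 416 = 1830.40.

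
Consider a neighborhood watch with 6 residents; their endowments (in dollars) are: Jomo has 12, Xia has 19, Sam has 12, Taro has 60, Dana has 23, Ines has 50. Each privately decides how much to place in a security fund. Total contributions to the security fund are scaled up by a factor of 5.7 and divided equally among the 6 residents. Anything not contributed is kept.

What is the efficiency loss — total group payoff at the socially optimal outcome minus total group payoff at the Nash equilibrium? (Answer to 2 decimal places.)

The private return per contributed unit is 5.7/6 = 0.9500 < 1 for every player regardless of endowment, so the Nash equilibrium is zero contribution and the group total is Σ E_j = 12 + 19 + 12 + 60 + 23 + 50 = 176.
Each contributed unit returns 5.700 to the group, so the social optimum is full contribution by everyone: group total = 5.700 × 176 = 1003.20.
Efficiency loss = (5.700 − 1) × 176 = 827.20.

827.20 dollars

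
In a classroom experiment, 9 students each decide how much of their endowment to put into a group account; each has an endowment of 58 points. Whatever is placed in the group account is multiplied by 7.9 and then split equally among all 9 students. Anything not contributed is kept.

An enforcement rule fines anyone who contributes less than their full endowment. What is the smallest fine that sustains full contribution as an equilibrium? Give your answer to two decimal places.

7.09 points

Given the others contribute fully, the best deviation is to contribute 0 (any partial contribution still incurs the fine and gives up units whose private return 0.8778 is below 1).
Deviating from 58 to 0 saves 58 points but forfeits the deviator's share of the drop in the group account: 7.9/9 × 58 = 50.91.
So the deviation gain is 58 − 50.91 = 7.09, and the fine must be at least 7.09 points to wipe it out.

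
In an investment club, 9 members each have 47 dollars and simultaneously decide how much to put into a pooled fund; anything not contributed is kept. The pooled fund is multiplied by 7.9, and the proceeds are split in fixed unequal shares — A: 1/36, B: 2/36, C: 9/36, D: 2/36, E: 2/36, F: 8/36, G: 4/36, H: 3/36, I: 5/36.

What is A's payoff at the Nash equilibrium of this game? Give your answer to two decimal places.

For player j, contributing a unit is worthwhile iff 7.9 × (j's share) ≥ 1, i.e. iff j's share is at least 0.1266.
The shares above 0.1266 belong to C, F and I, contributing 47 each; the remaining 6 contribute 0. Total contributed: 141.
A keeps 47 and receives 7.9 × 141 × 1/36 = 30.94 from the pooled fund, for a payoff of 77.94.

77.94 dollars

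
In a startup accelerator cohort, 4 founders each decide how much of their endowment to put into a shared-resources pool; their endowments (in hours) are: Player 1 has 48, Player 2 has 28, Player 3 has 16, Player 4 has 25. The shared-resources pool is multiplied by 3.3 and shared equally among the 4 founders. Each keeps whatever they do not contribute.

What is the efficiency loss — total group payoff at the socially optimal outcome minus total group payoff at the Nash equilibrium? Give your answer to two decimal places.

The private return per contributed unit is 3.3/4 = 0.8250 < 1 for every player regardless of endowment, so the Nash equilibrium is zero contribution and the group total is Σ E_j = 48 + 28 + 16 + 25 = 117.
Each contributed unit returns 3.300 to the group, so the social optimum is full contribution by everyone: group total = 3.300 × 117 = 386.10.
Efficiency loss = (3.300 − 1) × 117 = 269.10.

269.10 hours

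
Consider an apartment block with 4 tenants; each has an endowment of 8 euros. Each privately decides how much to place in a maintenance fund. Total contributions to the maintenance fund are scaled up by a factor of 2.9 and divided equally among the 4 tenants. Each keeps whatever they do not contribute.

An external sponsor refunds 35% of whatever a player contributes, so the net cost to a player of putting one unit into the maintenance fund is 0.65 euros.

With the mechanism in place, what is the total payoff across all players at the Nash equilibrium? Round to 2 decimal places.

Under the mechanism each unit contributed yields (2.9/4) / 0.65 = 1.1154 back to its contributor per unit of net cost, which exceeds 1, making full contribution the dominant choice for everyone.
At the Nash equilibrium everyone contributes 8. Group total payoff = 4 × (8 × 0.35 + 2.9 × 8) = 104.00.

104.00 euros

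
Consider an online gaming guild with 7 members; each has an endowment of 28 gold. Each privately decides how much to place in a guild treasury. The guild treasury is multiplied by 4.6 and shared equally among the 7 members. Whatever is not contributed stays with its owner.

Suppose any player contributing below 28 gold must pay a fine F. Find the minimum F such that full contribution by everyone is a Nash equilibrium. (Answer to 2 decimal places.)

Given the others contribute fully, the best deviation is to contribute 0 (any partial contribution still incurs the fine and gives up units whose private return 0.6571 is below 1).
Deviating from 28 to 0 saves 28 gold but forfeits the deviator's share of the drop in the guild treasury: 4.6/7 × 28 = 18.40.
So the deviation gain is 28 − 18.40 = 9.60, and the fine must be at least 9.60 gold to wipe it out.

9.60 gold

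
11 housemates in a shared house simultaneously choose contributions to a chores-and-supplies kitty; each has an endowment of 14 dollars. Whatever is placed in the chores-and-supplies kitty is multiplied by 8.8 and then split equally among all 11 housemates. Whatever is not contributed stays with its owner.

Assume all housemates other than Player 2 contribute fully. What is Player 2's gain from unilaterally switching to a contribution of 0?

2.80 dollars

Switching from a contribution of 14 to 0 lets Player 2 keep an extra 14 dollars, but lowers the chores-and-supplies kitty by 14, which costs Player 2 their own share of that drop: 8.8/11 × 14 = 11.20.
Net gain = 14 − 11.20 = 2.80. The private return per contributed unit (0.8000) is below 1, so free-riding is indeed the best response regardless of what the others do.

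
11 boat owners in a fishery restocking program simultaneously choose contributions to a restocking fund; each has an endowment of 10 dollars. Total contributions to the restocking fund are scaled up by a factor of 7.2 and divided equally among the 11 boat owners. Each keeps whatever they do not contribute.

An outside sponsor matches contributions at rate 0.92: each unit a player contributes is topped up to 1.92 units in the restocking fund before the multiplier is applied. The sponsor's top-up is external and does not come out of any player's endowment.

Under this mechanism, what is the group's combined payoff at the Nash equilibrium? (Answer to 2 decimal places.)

1520.64 dollars

Under the mechanism each unit contributed yields 7.2 × 1.92 / 11 = 1.2567 back to its contributor per unit of net cost, which exceeds 1, making full contribution the dominant choice for everyone.
At the Nash equilibrium everyone contributes 10. Group total payoff = 7.2 × 1.92 × 110 = 1520.64.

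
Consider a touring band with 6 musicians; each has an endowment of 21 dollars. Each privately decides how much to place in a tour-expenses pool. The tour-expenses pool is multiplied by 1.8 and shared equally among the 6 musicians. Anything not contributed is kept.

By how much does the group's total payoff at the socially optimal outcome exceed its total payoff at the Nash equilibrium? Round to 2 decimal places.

100.80 dollars

Each contributed unit returns 1.8/6 = 0.3000 to its contributor — below 1 — so contributing 0 is dominant for every player. At the Nash equilibrium everyone keeps their 21, and the group total is 6 × 21 = 126.
Each contributed unit returns 1.800 to the group as a whole (0.3000 to each of 6 players), which exceeds 1, so the social optimum is full contribution: group total = 1.800 × 126 = 226.80.
Efficiency loss = 226.80 − 126 = 100.80.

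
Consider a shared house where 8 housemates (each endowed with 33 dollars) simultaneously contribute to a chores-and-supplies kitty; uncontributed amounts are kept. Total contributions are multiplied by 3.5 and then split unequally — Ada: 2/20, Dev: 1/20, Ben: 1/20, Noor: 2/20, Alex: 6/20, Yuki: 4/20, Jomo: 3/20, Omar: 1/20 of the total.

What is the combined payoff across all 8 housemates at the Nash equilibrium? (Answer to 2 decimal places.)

346.50 dollars

For player j, contributing a unit is worthwhile iff 3.5 × (j's share) ≥ 1, i.e. iff j's share is at least 0.2857.
Alex alone (share 6/20) is above the threshold, contributing 33; the remaining 7 contribute 0. Total contributed: 33.
The chores-and-supplies kitty pays out 3.5 × 33 = 115.50 in total (split across the unequal shares, but the aggregate is all that matters for the group sum).
The 7 free-riders keep 33 each, adding 231. Group total = 231 + 115.50 = 346.50.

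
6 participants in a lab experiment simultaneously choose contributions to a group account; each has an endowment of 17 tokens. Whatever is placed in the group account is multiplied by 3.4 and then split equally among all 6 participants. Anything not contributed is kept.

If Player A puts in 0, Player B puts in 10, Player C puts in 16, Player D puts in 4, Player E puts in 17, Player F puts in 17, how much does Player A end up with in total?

Total contributed: 0 + 10 + 16 + 4 + 17 + 17 = 64.
Each receives 3.4 × 64 / 6 = 36.27 from the group account.
Player A keeps 17 − 0 = 17, so Player A's payoff is 17 + 36.27 = 53.27.

53.27 tokens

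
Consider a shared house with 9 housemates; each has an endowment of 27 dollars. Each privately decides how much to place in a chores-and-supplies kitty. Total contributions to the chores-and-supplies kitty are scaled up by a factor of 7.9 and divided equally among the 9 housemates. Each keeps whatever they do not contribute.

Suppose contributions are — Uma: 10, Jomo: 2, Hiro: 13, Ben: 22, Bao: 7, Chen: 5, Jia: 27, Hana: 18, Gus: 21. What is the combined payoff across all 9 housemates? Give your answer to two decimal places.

Total contributed: 10 + 2 + 13 + 22 + 7 + 5 + 27 + 18 + 21 = 125; total kept: 9 × 27 − 125 = 118.
The chores-and-supplies kitty pays out 7.9 × 125 = 987.50 in aggregate.
Group total = 118 + 987.50 = 1105.50.

1105.50 dollars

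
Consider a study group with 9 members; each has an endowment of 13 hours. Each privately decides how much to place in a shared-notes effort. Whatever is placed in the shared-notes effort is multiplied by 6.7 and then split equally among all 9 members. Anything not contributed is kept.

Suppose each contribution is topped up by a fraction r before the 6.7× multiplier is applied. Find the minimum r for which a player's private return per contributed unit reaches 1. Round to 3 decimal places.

With matching at rate r, one contributed unit becomes (1 + r) in the shared-notes effort and returns 6.7 × (1 + r) / 9 to the contributor.
Setting this equal to 1: 1 + r = 9/6.7 = 1.3433.
So the minimum matching rate is r = 1.3433 − 1 = 0.343.

0.343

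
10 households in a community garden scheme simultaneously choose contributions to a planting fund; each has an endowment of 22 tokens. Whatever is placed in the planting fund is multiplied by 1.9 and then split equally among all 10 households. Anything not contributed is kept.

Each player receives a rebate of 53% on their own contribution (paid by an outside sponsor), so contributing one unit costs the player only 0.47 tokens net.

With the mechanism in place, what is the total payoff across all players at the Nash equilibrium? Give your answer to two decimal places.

220.00 tokens

The effective private return is (1.9/10) / 0.47 = 0.4043, which is still under 1, so the mechanism doesn't change anyone's dominant strategy: zero contribution.
At the Nash equilibrium no one contributes; group total payoff = 10 × 22 = 220.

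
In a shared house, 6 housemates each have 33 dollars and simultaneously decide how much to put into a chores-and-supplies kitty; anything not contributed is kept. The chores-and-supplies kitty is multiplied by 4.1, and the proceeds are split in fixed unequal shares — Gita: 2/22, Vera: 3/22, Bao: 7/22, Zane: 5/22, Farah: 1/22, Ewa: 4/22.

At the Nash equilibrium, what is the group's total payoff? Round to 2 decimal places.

A player with share s gets back 4.1·s per unit contributed, so full contribution is dominant for anyone with s > 1/4.1 = 0.2439 and zero contribution is dominant for anyone below.
Only Bao (7/22) clears that bar, contributing 33; the remaining 5 contribute 0. Total contributed: 33.
The chores-and-supplies kitty pays out 4.1 × 33 = 135.30 in total (split across the unequal shares, but the aggregate is all that matters for the group sum).
The 5 free-riders keep 33 each, adding 165. Group total = 165 + 135.30 = 300.30.

300.30 dollars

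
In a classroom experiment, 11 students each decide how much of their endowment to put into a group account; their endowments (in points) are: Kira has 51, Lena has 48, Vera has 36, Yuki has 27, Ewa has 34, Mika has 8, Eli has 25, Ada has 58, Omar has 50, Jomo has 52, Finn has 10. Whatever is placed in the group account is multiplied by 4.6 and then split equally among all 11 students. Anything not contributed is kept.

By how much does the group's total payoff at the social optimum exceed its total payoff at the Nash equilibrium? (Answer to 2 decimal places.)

The private return per contributed unit is 4.6/11 = 0.4182 < 1 for every player regardless of endowment, so the Nash equilibrium is zero contribution and the group total is Σ E_j = 51 + 48 + 36 + 27 + 34 + 8 + 25 + 58 + 50 + 52 + 10 = 399.
Each contributed unit returns 4.600 to the group, so the social optimum is full contribution by everyone: group total = 4.600 × 399 = 1835.40.
Efficiency loss = (4.600 − 1) × 399 = 1436.40.

1436.40 points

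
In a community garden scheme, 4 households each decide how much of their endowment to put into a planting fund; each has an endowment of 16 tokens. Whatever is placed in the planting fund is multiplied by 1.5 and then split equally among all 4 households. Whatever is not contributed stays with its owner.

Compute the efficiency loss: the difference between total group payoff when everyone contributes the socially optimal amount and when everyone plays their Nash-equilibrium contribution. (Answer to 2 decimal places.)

Each contributed unit returns 1.5/4 = 0.3750 to its contributor — below 1 — so contributing 0 is dominant for every player. At the Nash equilibrium everyone keeps their 16, and the group total is 4 × 16 = 64.
Each contributed unit returns 1.500 to the group as a whole (0.3750 to each of 4 players), which exceeds 1, so the social optimum is full contribution: group total = 1.500 × 64 = 96.00.
Efficiency loss = 96.00 − 64 = 32.00.

32.00 tokens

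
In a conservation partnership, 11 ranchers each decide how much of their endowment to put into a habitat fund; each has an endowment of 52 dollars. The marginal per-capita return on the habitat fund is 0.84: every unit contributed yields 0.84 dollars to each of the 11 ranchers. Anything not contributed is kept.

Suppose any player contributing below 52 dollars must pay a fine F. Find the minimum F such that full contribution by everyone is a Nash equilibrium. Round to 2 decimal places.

Given the others contribute fully, the best deviation is to contribute 0 (any partial contribution still incurs the fine and gives up units whose private return 0.84 is below 1).
Deviating from 52 to 0 saves 52 dollars but forfeits the deviator's share of the drop in the habitat fund: 0.84 × 52 = 43.68.
So the deviation gain is 52 − 43.68 = 8.32, and the fine must be at least 8.32 dollars to wipe it out.

8.32 dollars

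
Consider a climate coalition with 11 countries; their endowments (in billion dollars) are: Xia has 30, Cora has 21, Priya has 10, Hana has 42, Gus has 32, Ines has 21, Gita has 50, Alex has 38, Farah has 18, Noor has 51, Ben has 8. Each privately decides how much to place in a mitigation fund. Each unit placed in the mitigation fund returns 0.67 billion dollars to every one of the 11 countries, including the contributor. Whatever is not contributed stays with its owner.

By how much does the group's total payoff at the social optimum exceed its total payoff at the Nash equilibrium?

The private return per contributed unit is 0.67 < 1 for everyone, so the Nash equilibrium is zero contribution and the group total is Σ E_j = 30 + 21 + 10 + 42 + 32 + 21 + 50 + 38 + 18 + 51 + 8 = 321.
Each contributed unit returns 7.370 to the group, so the social optimum is full contribution by everyone: group total = 7.370 × 321 = 2365.77.
Efficiency loss = (7.370 − 1) × 321 = 2044.77.

2044.77 billion dollars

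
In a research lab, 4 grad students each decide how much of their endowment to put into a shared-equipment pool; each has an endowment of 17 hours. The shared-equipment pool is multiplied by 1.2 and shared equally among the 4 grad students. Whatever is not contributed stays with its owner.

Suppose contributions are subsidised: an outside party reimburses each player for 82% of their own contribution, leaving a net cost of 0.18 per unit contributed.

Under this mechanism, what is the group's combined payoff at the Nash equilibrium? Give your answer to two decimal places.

With the mechanism, a contributed unit returns (1.2/4) / 0.18 = 1.6667 per unit of net cost to the contributor — now above 1 — so contributing fully is weakly dominant for every player.
At the Nash equilibrium everyone contributes 17. Group total payoff = 4 × (17 × 0.82 + 1.2 × 17) = 137.36.

137.36 hours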